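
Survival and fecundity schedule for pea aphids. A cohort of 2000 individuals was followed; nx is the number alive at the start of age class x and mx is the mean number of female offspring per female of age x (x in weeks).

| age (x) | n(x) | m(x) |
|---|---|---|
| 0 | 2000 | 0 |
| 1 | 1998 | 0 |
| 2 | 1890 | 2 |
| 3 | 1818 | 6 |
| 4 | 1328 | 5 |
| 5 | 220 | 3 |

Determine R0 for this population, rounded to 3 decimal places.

10.994

lx = nx/n0 = nx/2000: 1, 0.999, 0.945, 0.909, 0.664, 0.11
lx·mx by age: 0, 0, 1.89, 5.454, 3.32, 0.33
R0 = Σ lx·mx = 10.994 → 10.994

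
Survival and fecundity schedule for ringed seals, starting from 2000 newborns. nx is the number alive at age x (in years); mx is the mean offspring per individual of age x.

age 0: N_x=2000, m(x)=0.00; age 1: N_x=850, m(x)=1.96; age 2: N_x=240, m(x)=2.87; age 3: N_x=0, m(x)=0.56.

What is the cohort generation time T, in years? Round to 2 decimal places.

1.29

lx = nx/n0 = nx/2000: 1, 0.425, 0.12, 0
lx·mx: 0, 0.833, 0.3444, 0 → R0 = 1.1774
x·lx·mx: 0, 0.833, 0.6888, 0 → Σ = 1.5218
T = 1.5218 / 1.1774 = 1.292509… → 1.29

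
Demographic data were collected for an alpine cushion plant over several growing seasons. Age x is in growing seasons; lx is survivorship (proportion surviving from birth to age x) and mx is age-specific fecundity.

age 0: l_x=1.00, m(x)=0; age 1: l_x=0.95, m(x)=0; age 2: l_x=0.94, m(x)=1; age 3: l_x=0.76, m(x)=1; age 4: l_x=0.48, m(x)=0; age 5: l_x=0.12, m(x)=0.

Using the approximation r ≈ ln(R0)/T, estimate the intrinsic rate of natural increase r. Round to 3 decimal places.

0.217

R0 = Σ lx·mx = 0 + 0 + 0.94 + 0.76 + 0 + 0 = 1.7
Σ x·lx·mx = 4.16; T = 4.16/1.7 = 2.44706…
r ≈ ln(R0)/T = ln(1.7)/2.44706… = 0.21684… → 0.217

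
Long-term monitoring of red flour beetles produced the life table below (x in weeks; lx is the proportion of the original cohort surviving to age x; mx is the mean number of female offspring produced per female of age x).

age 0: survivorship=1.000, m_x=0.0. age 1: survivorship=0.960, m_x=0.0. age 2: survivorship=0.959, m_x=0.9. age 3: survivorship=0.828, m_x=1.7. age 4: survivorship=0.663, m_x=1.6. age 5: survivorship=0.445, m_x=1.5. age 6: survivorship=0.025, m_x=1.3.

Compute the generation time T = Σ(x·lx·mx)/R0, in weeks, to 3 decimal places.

3.404

lx·mx: 0, 0, 0.8631, 1.4076, 1.0608, 0.6675, 0.0325 → R0 = 4.0315
x·lx·mx: 0, 0, 1.7262, 4.2228, 4.2432, 3.3375, 0.195 → Σ = 13.7247
T = 13.7247 / 4.0315 = 3.404366… → 3.404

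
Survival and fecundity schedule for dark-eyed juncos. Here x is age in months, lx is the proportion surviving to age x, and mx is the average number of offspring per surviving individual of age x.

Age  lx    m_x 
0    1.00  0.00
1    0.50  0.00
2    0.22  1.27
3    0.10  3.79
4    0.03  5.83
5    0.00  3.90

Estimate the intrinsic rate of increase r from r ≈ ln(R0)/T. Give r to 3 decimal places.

-0.063

R0 = Σ lx·mx = 0 + 0 + 0.2794 + 0.379 + 0.1749 + 0 = 0.8333
Σ x·lx·mx = 2.3954; T = 2.3954/0.8333 = 2.87459…
r ≈ ln(R0)/T = ln(0.8333)/2.87459… = -0.06344… → -0.063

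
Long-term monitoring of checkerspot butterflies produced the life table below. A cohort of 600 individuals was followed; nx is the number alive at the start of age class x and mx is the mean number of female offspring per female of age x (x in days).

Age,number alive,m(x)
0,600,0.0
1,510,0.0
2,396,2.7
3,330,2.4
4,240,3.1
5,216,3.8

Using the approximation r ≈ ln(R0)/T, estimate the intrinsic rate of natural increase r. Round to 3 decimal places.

lx = nx/n0 = nx/600: 1, 0.85, 0.66, 0.55, 0.4, 0.36
R0 = Σ lx·mx = 0 + 0 + 1.782 + 1.32 + 1.24 + 1.368 = 5.71
Σ x·lx·mx = 19.324; T = 19.324/5.71 = 3.38424…
r ≈ ln(R0)/T = ln(5.71)/3.38424… = 0.5148… → 0.515

0.515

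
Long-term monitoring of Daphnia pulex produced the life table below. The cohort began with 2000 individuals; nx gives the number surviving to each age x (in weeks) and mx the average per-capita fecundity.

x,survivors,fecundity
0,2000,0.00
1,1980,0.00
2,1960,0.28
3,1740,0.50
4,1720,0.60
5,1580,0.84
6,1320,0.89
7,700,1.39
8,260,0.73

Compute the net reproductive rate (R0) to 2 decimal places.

3.06

lx = nx/n0 = nx/2000: 1, 0.99, 0.98, 0.87, 0.86, 0.79, 0.66, 0.35, 0.13
lx·mx by age: 0, 0, 0.2744, 0.435, 0.516, 0.6636, 0.5874, 0.4865, 0.0949
R0 = Σ lx·mx = 3.0578 → 3.06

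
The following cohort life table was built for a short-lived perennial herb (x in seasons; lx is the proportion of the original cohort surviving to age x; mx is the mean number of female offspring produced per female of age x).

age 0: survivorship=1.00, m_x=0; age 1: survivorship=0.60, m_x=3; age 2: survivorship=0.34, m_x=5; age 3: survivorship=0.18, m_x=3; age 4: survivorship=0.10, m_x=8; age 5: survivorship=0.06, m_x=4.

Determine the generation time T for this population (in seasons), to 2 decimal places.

2.21

lx·mx: 0, 1.8, 1.7, 0.54, 0.8, 0.24 → R0 = 5.08
x·lx·mx: 0, 1.8, 3.4, 1.62, 3.2, 1.2 → Σ = 11.22
T = 11.22 / 5.08 = 2.208661… → 2.21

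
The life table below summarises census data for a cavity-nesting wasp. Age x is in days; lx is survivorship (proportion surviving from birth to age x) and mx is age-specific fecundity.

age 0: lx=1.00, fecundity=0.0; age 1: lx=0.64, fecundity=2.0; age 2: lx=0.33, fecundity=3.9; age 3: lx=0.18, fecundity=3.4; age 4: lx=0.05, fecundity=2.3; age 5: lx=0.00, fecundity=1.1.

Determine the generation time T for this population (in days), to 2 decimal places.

lx·mx: 0, 1.28, 1.287, 0.612, 0.115, 0 → R0 = 3.294
x·lx·mx: 0, 1.28, 2.574, 1.836, 0.46, 0 → Σ = 6.15
T = 6.15 / 3.294 = 1.867031… → 1.87

1.87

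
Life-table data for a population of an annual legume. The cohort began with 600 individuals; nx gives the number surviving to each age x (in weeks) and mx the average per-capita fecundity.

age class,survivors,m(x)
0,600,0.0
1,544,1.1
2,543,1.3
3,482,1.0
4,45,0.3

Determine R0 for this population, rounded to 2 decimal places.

lx = nx/n0 = nx/600: 1, 0.90667…, 0.905, 0.80333…, 0.075
lx·mx by age: 0, 0.997333…, 1.1765, 0.803333…, 0.0225
R0 = Σ lx·mx = 2.999667… → 3.00

3.00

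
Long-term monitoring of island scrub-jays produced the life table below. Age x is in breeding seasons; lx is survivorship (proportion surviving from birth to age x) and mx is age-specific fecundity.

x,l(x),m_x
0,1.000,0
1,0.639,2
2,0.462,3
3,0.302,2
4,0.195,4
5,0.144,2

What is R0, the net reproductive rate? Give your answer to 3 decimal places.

4.336

lx·mx by age: 0, 1.278, 1.386, 0.604, 0.78, 0.288
R0 = Σ lx·mx = 4.336 → 4.336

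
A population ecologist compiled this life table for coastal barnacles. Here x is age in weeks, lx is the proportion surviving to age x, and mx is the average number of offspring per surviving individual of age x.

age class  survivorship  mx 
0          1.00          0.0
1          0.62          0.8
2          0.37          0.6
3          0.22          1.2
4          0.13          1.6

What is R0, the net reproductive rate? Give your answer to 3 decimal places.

1.190

lx·mx by age: 0, 0.496, 0.222, 0.264, 0.208
R0 = Σ lx·mx = 1.19 → 1.190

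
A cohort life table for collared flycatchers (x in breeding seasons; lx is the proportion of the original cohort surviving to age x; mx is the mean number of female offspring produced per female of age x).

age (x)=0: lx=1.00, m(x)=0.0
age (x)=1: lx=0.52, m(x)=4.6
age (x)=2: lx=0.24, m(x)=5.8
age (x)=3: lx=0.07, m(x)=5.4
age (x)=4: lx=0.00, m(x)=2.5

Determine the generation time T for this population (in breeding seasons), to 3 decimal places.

1.516

lx·mx: 0, 2.392, 1.392, 0.378, 0 → R0 = 4.162
x·lx·mx: 0, 2.392, 2.784, 1.134, 0 → Σ = 6.31
T = 6.31 / 4.162 = 1.516098… → 1.516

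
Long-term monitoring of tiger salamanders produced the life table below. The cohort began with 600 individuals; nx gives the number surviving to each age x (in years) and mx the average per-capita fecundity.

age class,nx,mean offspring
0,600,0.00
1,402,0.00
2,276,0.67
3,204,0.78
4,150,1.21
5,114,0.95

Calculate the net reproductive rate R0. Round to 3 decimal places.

lx = nx/n0 = nx/600: 1, 0.67, 0.46, 0.34, 0.25, 0.19
lx·mx by age: 0, 0, 0.3082, 0.2652, 0.3025, 0.1805
R0 = Σ lx·mx = 1.0564 → 1.056

1.056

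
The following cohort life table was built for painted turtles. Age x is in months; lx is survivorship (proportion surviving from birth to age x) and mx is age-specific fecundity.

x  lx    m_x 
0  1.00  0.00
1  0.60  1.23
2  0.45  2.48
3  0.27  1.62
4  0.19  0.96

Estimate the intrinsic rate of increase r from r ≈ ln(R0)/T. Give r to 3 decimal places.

R0 = Σ lx·mx = 0 + 0.738 + 1.116 + 0.4374 + 0.1824 = 2.4738
Σ x·lx·mx = 5.0118; T = 5.0118/2.4738 = 2.02595…
r ≈ ln(R0)/T = ln(2.4738)/2.02595… = 0.44708… → 0.447

0.447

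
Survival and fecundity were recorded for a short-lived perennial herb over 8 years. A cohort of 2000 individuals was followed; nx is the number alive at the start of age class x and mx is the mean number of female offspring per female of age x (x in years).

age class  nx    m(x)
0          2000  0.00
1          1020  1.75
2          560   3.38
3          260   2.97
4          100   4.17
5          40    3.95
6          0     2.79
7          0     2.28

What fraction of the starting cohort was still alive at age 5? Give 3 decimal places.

l_5 = n_5/n_0 = 40/2000 = 0.02 → 0.020

0.020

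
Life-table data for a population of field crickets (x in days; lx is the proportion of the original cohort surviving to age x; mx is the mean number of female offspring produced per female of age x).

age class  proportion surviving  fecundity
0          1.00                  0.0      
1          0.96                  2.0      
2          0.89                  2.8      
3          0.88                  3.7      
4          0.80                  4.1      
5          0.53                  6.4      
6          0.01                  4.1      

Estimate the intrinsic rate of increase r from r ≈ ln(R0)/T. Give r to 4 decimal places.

R0 = Σ lx·mx = 0 + 1.92 + 2.492 + 3.256 + 3.28 + 3.392 + 0.041 = 14.381
Σ x·lx·mx = 46.998; T = 46.998/14.381 = 3.26806…
r ≈ ln(R0)/T = ln(14.381)/3.26806… = 0.815746… → 0.8157

0.8157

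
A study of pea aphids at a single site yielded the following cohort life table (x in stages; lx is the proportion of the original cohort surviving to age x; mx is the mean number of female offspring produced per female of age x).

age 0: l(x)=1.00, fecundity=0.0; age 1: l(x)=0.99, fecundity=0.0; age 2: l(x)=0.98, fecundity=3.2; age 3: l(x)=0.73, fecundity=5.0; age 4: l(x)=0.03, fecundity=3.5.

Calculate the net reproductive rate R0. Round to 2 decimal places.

lx·mx by age: 0, 0, 3.136, 3.65, 0.105
R0 = Σ lx·mx = 6.891 → 6.89

6.89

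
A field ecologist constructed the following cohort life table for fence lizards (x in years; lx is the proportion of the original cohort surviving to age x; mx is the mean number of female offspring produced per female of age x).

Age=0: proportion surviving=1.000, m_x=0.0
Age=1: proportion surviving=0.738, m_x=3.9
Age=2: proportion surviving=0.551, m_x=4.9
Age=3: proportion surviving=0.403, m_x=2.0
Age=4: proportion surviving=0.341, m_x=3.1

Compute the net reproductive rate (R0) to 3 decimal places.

7.441

lx·mx by age: 0, 2.8782, 2.6999, 0.806, 1.0571
R0 = Σ lx·mx = 7.4412 → 7.441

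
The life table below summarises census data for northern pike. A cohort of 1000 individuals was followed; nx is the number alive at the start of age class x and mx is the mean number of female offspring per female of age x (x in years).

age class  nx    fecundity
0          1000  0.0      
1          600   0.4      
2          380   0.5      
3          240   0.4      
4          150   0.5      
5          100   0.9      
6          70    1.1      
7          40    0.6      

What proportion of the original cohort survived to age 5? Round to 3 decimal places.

l_5 = n_5/n_0 = 100/1000 = 0.1 → 0.100

0.100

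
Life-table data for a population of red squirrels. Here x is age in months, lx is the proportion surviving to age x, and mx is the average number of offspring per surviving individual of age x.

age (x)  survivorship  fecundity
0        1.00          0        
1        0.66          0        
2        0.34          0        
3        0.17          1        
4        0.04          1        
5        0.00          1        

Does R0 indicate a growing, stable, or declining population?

R0 = Σ lx·mx = 0 + 0 + 0 + 0.17 + 0.04 + 0 = 0.21
R0 < 1, so the population is declining.

declining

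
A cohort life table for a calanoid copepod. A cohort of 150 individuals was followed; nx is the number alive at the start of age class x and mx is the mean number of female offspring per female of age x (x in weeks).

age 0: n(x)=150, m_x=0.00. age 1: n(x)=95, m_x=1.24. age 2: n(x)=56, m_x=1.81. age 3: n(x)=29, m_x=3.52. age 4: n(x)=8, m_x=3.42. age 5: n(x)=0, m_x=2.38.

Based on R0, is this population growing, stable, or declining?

growing

lx = nx/n0 = nx/150: 1, 0.63333…, 0.37333…, 0.19333…, 0.05333…, 0
R0 = Σ lx·mx = 0 + 0.785333… + 0.675733… + 0.680533… + 0.1824… + 0 = 2.324…
R0 > 1, so the population is growing.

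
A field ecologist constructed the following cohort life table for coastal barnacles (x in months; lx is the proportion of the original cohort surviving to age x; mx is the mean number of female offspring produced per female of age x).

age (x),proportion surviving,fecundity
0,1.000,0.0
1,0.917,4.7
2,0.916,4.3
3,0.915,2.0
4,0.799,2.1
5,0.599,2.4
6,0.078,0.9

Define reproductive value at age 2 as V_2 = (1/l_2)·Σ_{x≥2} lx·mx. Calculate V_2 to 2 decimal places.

lx·mx for x ≥ 2: 3.9388, 1.83, 1.6779, 1.4376, 0.0702 → sum = 8.9545
V_2 = 8.9545 / l_2 = 8.9545 / 0.916 = 9.775655… → 9.78

9.78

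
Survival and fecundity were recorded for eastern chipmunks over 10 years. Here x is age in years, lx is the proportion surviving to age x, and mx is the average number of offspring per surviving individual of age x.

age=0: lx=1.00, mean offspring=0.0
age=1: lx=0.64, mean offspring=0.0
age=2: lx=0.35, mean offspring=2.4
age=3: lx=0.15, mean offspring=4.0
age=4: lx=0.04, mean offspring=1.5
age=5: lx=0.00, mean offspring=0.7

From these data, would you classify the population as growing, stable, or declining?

growing

R0 = Σ lx·mx = 0 + 0 + 0.84 + 0.6 + 0.06 + 0 = 1.5
R0 > 1, so the population is growing.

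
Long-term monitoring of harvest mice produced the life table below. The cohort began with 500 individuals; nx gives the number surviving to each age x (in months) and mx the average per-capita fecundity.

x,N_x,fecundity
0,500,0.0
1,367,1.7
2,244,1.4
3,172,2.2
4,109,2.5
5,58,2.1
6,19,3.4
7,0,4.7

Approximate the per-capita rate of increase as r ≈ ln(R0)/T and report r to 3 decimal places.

lx = nx/n0 = nx/500: 1, 0.734, 0.488, 0.344, 0.218, 0.116, 0.038, 0
R0 = Σ lx·mx = 0 + 1.2478 + 0.6832 + 0.7568 + 0.545 + 0.2436 + 0.1292 + 0 = 3.6056
Σ x·lx·mx = 9.0578; T = 9.0578/3.6056 = 2.51215…
r ≈ ln(R0)/T = ln(3.6056)/2.51215… = 0.51051… → 0.511

0.511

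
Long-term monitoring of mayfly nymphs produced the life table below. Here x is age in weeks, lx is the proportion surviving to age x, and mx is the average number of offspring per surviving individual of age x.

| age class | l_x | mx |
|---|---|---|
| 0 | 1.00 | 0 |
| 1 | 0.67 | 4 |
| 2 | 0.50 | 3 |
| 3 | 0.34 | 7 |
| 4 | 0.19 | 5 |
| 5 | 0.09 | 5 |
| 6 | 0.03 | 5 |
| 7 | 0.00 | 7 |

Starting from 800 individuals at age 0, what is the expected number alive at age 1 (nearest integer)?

Expected survivors = N0 · l_1 = 800 × 0.67 = 536 → 536

536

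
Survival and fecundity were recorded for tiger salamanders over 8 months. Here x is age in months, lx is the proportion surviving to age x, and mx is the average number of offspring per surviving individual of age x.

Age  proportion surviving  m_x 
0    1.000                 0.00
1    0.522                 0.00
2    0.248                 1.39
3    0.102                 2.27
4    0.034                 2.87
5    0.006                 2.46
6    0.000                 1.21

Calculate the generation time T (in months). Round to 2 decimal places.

lx·mx: 0, 0, 0.34472, 0.23154, 0.09758, 0.01476, 0 → R0 = 0.6886
x·lx·mx: 0, 0, 0.68944, 0.69462, 0.39032, 0.0738, 0 → Σ = 1.84818
T = 1.84818 / 0.6886 = 2.683967… → 2.68

2.68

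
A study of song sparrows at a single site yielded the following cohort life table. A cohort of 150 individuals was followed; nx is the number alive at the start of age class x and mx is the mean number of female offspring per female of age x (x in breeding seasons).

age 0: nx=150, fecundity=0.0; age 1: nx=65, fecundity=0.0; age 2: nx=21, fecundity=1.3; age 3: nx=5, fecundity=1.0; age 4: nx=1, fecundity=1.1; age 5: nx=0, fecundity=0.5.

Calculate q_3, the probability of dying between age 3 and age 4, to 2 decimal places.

0.80

lx = nx/n0 = nx/150: 1, 0.43333…, 0.14, 0.03333…, 0.00667…, 0
q_3 = (l_3 − l_4) / l_3 = (0.033333… − 0.006667…) / 0.033333…
     = 0.026667… / 0.033333… = 0.8… → 0.80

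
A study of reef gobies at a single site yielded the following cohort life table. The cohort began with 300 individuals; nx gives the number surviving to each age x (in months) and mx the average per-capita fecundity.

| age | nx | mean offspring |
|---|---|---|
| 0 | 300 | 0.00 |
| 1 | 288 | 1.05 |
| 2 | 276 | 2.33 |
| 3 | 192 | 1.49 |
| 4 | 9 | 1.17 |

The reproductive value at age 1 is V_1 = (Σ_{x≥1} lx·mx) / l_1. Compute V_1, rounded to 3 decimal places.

lx = nx/n0 = nx/300: 1, 0.96, 0.92, 0.64, 0.03
lx·mx for x ≥ 1: 1.008, 2.1436, 0.9536, 0.0351 → sum = 4.1403
V_1 = 4.1403 / l_1 = 4.1403 / 0.96 = 4.312813… → 4.313

4.313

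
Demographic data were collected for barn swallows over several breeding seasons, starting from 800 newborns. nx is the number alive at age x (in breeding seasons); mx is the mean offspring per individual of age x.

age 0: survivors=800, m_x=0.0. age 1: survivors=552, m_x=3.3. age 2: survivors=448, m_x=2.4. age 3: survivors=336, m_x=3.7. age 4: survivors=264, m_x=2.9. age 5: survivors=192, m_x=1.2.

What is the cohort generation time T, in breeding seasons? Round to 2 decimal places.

lx = nx/n0 = nx/800: 1, 0.69, 0.56, 0.42, 0.33, 0.24
lx·mx: 0, 2.277, 1.344, 1.554, 0.957, 0.288 → R0 = 6.42
x·lx·mx: 0, 2.277, 2.688, 4.662, 3.828, 1.44 → Σ = 14.895
T = 14.895 / 6.42 = 2.320093… → 2.32

2.32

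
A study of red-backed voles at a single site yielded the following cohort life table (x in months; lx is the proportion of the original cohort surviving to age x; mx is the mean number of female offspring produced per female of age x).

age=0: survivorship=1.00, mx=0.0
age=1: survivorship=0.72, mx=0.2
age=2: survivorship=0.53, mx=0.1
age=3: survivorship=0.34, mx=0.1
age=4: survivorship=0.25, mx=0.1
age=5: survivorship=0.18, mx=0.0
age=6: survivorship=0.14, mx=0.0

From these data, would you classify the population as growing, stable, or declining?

declining

R0 = Σ lx·mx = 0 + 0.144 + 0.053 + 0.034 + 0.025 + 0 + 0 = 0.256
R0 < 1, so the population is declining.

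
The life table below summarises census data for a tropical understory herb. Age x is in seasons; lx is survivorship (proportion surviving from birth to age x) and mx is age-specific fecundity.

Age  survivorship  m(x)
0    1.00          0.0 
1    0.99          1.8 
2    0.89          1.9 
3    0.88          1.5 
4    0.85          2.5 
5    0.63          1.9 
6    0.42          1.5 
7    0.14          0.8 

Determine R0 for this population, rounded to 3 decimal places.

8.857

lx·mx by age: 0, 1.782, 1.691, 1.32, 2.125, 1.197, 0.63, 0.112
R0 = Σ lx·mx = 8.857 → 8.857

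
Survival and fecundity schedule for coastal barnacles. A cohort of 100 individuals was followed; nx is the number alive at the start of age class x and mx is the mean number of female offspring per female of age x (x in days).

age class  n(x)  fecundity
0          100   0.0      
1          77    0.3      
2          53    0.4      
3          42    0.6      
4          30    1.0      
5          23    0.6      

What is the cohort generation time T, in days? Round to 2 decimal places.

lx = nx/n0 = nx/100: 1, 0.77, 0.53, 0.42, 0.3, 0.23
lx·mx: 0, 0.231, 0.212, 0.252, 0.3, 0.138 → R0 = 1.133
x·lx·mx: 0, 0.231, 0.424, 0.756, 1.2, 0.69 → Σ = 3.301
T = 3.301 / 1.133 = 2.913504… → 2.91

2.91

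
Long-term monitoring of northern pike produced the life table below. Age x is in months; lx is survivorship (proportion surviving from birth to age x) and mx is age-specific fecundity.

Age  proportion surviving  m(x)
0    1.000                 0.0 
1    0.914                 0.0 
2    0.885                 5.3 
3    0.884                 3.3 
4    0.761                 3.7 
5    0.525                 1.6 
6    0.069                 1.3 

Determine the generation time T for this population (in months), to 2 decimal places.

lx·mx: 0, 0, 4.6905, 2.9172, 2.8157, 0.84, 0.0897 → R0 = 11.3531
x·lx·mx: 0, 0, 9.381, 8.7516, 11.2628, 4.2, 0.5382 → Σ = 34.1336
T = 34.1336 / 11.3531 = 3.006544… → 3.01

3.01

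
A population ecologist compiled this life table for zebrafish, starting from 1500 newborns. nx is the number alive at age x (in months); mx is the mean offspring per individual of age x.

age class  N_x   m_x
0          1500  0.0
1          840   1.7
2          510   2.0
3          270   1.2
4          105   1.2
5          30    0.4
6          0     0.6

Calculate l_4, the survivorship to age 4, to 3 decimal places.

l_4 = n_4/n_0 = 105/1500 = 0.07 → 0.070

0.070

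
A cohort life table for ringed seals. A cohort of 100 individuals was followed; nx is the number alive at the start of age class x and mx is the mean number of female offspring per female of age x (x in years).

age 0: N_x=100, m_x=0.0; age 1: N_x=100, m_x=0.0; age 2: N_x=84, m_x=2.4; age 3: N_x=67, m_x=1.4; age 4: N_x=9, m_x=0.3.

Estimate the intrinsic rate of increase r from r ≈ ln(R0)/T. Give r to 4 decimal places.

lx = nx/n0 = nx/100: 1, 1, 0.84, 0.67, 0.09
R0 = Σ lx·mx = 0 + 0 + 2.016 + 0.938 + 0.027 = 2.981
Σ x·lx·mx = 6.954; T = 6.954/2.981 = 2.33277…
r ≈ ln(R0)/T = ln(2.981)/2.33277… = 0.468223… → 0.4682

0.4682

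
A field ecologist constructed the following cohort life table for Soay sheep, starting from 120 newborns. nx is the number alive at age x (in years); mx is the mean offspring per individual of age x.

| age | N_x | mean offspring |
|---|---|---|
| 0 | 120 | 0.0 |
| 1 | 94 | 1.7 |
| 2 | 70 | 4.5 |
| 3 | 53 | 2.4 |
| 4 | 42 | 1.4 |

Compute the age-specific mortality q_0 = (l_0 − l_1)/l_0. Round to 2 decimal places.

lx = nx/n0 = nx/120: 1, 0.78333…, 0.58333…, 0.44167…, 0.35
q_0 = (l_0 − l_1) / l_0 = (1 − 0.783333…) / 1
     = 0.216667… / 1 = 0.216667… → 0.22

0.22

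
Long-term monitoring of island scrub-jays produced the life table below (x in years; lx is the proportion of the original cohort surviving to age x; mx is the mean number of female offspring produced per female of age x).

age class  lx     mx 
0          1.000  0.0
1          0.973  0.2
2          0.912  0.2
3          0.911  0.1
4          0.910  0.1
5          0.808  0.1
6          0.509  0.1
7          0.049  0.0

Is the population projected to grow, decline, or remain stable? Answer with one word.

R0 = Σ lx·mx = 0 + 0.1946 + 0.1824 + 0.0911 + 0.091 + 0.0808 + 0.0509 + 0 = 0.6908
R0 < 1, so the population is declining.

declining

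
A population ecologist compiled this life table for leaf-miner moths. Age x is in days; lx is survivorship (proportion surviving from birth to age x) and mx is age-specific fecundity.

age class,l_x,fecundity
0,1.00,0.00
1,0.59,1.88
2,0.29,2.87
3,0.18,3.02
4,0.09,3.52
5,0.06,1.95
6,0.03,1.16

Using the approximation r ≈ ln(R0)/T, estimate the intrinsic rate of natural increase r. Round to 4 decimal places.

0.4948

R0 = Σ lx·mx = 0 + 1.1092 + 0.8323 + 0.5436 + 0.3168 + 0.117 + 0.0348 = 2.9537
Σ x·lx·mx = 6.4656; T = 6.4656/2.9537 = 2.18898…
r ≈ ln(R0)/T = ln(2.9537)/2.18898… = 0.494777… → 0.4948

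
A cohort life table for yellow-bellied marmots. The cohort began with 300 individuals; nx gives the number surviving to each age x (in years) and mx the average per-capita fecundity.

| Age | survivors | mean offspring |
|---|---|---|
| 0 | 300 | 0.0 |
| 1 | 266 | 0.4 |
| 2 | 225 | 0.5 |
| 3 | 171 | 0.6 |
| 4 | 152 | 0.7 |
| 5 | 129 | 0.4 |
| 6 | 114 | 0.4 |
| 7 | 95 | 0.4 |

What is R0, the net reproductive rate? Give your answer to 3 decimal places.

lx = nx/n0 = nx/300: 1, 0.88667…, 0.75, 0.57, 0.50667…, 0.43, 0.38, 0.31667…
lx·mx by age: 0, 0.354667…, 0.375, 0.342, 0.354667…, 0.172, 0.152, 0.126667…
R0 = Σ lx·mx = 1.877… → 1.877

1.877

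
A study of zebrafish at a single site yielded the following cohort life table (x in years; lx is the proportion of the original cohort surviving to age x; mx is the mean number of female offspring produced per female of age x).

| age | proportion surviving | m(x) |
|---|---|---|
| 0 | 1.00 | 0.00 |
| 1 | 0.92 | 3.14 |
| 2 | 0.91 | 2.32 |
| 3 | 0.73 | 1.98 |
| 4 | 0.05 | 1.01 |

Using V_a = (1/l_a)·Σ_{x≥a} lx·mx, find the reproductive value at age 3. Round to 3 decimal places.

2.049

lx·mx for x ≥ 3: 1.4454, 0.0505 → sum = 1.4959
V_3 = 1.4959 / l_3 = 1.4959 / 0.73 = 2.049178… → 2.049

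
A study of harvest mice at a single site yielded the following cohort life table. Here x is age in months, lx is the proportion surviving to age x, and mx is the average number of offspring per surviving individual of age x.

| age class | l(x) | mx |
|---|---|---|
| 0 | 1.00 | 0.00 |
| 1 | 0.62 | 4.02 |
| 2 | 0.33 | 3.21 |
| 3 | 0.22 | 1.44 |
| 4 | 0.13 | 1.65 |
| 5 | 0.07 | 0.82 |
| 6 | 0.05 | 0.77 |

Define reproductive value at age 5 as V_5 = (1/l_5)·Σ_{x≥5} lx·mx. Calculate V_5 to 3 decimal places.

1.370

lx·mx for x ≥ 5: 0.0574, 0.0385 → sum = 0.0959
V_5 = 0.0959 / l_5 = 0.0959 / 0.07 = 1.37 → 1.370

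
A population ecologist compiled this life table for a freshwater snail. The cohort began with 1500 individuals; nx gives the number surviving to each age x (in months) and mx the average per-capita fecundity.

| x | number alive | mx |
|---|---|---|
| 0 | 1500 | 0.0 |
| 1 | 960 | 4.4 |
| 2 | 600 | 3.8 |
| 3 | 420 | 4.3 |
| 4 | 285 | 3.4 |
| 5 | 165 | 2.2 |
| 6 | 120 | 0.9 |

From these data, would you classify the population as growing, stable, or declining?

lx = nx/n0 = nx/1500: 1, 0.64, 0.4, 0.28, 0.19, 0.11, 0.08
R0 = Σ lx·mx = 0 + 2.816 + 1.52 + 1.204 + 0.646 + 0.242 + 0.072 = 6.5
R0 > 1, so the population is growing.

growing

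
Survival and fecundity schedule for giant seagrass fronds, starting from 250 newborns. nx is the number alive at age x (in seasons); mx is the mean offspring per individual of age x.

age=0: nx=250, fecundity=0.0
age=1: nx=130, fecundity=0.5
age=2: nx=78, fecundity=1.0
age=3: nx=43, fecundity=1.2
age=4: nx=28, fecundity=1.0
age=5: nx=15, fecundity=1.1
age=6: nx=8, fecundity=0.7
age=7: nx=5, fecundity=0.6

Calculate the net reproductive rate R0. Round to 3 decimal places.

0.991

lx = nx/n0 = nx/250: 1, 0.52, 0.312, 0.172, 0.112, 0.06, 0.032, 0.02
lx·mx by age: 0, 0.26, 0.312, 0.2064, 0.112, 0.066, 0.0224, 0.012
R0 = Σ lx·mx = 0.9908 → 0.991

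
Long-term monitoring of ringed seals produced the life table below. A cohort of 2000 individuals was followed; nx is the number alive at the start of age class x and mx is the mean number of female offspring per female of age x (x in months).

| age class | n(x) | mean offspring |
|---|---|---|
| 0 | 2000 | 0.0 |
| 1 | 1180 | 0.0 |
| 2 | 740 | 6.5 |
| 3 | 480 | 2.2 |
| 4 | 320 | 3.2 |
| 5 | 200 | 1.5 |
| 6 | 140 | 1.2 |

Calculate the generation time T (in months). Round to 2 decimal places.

2.64

lx = nx/n0 = nx/2000: 1, 0.59, 0.37, 0.24, 0.16, 0.1, 0.07
lx·mx: 0, 0, 2.405, 0.528, 0.512, 0.15, 0.084 → R0 = 3.679
x·lx·mx: 0, 0, 4.81, 1.584, 2.048, 0.75, 0.504 → Σ = 9.696
T = 9.696 / 3.679 = 2.635499… → 2.64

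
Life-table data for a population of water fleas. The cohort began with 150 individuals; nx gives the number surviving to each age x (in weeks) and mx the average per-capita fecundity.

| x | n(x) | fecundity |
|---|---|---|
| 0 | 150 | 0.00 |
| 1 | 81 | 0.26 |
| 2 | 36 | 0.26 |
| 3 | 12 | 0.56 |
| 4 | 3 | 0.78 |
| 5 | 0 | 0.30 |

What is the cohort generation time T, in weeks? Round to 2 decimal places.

lx = nx/n0 = nx/150: 1, 0.54, 0.24, 0.08, 0.02, 0
lx·mx: 0, 0.1404, 0.0624, 0.0448, 0.0156, 0 → R0 = 0.2632
x·lx·mx: 0, 0.1404, 0.1248, 0.1344, 0.0624, 0 → Σ = 0.462
T = 0.462 / 0.2632 = 1.755319… → 1.76

1.76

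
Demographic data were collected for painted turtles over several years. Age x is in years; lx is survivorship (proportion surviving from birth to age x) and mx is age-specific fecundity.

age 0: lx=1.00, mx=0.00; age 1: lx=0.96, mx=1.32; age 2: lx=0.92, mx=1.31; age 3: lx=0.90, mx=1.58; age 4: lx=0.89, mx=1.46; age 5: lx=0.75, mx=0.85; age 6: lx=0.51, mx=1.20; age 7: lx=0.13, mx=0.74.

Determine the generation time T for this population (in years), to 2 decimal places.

3.16

lx·mx: 0, 1.2672, 1.2052, 1.422, 1.2994, 0.6375, 0.612, 0.0962 → R0 = 6.5395
x·lx·mx: 0, 1.2672, 2.4104, 4.266, 5.1976, 3.1875, 3.672, 0.6734 → Σ = 20.6741
T = 20.6741 / 6.5395 = 3.161419… → 3.16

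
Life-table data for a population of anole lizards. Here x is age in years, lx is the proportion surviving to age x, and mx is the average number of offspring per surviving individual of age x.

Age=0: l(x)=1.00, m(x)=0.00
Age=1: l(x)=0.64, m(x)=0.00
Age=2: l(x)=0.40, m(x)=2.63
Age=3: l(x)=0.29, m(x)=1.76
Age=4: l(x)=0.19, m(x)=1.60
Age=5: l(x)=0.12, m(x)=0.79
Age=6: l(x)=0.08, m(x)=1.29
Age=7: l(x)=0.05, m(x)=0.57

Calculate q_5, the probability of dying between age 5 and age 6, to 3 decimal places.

q_5 = (l_5 − l_6) / l_5 = (0.12 − 0.08) / 0.12
     = 0.04 / 0.12 = 0.333333… → 0.333

0.333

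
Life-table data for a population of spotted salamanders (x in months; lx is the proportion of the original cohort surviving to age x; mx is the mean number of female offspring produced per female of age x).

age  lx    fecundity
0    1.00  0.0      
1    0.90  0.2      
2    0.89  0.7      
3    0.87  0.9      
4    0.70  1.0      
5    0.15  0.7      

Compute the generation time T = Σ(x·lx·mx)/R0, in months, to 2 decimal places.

2.97

lx·mx: 0, 0.18, 0.623, 0.783, 0.7, 0.105 → R0 = 2.391
x·lx·mx: 0, 0.18, 1.246, 2.349, 2.8, 0.525 → Σ = 7.1
T = 7.1 / 2.391 = 2.969469… → 2.97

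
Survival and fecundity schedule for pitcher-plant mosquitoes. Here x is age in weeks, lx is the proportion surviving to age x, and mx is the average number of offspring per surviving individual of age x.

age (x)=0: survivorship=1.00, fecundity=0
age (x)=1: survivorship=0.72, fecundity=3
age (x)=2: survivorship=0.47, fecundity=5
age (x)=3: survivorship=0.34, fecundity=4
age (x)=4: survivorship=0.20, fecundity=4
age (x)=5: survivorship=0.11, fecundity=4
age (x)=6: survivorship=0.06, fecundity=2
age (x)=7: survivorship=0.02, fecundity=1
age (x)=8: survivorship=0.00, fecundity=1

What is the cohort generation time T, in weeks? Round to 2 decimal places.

lx·mx: 0, 2.16, 2.35, 1.36, 0.8, 0.44, 0.12, 0.02, 0 → R0 = 7.25
x·lx·mx: 0, 2.16, 4.7, 4.08, 3.2, 2.2, 0.72, 0.14, 0 → Σ = 17.2
T = 17.2 / 7.25 = 2.372414… → 2.37

2.37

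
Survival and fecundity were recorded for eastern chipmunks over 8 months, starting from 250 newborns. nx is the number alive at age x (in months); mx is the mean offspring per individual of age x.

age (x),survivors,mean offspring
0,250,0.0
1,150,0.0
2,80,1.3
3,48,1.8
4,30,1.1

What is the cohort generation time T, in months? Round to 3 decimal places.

lx = nx/n0 = nx/250: 1, 0.6, 0.32, 0.192, 0.12
lx·mx: 0, 0, 0.416, 0.3456, 0.132 → R0 = 0.8936
x·lx·mx: 0, 0, 0.832, 1.0368, 0.528 → Σ = 2.3968
T = 2.3968 / 0.8936 = 2.682184… → 2.682

2.682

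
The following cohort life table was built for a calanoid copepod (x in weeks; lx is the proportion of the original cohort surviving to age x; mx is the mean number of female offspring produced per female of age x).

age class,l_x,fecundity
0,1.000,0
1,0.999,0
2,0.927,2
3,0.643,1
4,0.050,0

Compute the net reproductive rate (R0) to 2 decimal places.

2.50

lx·mx by age: 0, 0, 1.854, 0.643, 0
R0 = Σ lx·mx = 2.497 → 2.50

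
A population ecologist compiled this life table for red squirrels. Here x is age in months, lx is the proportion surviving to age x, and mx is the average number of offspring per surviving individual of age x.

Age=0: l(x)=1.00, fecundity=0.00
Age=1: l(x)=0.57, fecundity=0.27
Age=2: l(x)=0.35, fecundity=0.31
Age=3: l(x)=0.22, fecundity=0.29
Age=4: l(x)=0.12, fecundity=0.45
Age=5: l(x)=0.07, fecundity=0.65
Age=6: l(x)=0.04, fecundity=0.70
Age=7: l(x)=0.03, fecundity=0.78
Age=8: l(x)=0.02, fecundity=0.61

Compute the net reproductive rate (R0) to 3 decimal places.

0.489

lx·mx by age: 0, 0.1539, 0.1085, 0.0638, 0.054, 0.0455, 0.028, 0.0234, 0.0122
R0 = Σ lx·mx = 0.4893 → 0.489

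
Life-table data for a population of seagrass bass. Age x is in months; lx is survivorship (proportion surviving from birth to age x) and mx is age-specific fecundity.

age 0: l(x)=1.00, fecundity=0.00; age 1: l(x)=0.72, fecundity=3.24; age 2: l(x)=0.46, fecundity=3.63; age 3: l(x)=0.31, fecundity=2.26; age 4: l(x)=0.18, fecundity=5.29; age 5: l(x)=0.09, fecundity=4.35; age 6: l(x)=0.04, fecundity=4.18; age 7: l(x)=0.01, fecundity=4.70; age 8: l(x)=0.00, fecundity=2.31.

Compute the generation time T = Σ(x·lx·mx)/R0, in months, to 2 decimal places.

lx·mx: 0, 2.3328, 1.6698, 0.7006, 0.9522, 0.3915, 0.1672, 0.047, 0 → R0 = 6.2611
x·lx·mx: 0, 2.3328, 3.3396, 2.1018, 3.8088, 1.9575, 1.0032, 0.329, 0 → Σ = 14.8727
T = 14.8727 / 6.2611 = 2.375413… → 2.38

2.38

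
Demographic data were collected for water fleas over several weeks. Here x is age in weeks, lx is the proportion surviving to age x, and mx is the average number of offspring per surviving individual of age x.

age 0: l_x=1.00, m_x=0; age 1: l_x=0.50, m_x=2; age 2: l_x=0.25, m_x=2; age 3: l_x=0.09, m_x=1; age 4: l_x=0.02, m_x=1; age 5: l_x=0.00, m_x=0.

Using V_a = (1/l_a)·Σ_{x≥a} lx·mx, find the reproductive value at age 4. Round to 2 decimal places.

1.00

lx·mx for x ≥ 4: 0.02, 0 → sum = 0.02
V_4 = 0.02 / l_4 = 0.02 / 0.02 = 1 → 1.00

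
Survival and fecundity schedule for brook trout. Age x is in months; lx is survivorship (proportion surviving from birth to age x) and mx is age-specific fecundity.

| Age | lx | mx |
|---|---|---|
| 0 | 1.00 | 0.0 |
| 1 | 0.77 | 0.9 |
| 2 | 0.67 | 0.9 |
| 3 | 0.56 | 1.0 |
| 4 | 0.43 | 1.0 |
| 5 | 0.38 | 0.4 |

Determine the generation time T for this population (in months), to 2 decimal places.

2.49

lx·mx: 0, 0.693, 0.603, 0.56, 0.43, 0.152 → R0 = 2.438
x·lx·mx: 0, 0.693, 1.206, 1.68, 1.72, 0.76 → Σ = 6.059
T = 6.059 / 2.438 = 2.485234… → 2.49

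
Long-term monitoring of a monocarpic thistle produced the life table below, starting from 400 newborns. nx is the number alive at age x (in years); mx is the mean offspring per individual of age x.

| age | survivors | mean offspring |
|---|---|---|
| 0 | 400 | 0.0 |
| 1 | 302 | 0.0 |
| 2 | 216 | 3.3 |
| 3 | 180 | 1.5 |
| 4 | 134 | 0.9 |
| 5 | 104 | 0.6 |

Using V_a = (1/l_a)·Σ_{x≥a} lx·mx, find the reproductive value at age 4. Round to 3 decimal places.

lx = nx/n0 = nx/400: 1, 0.755, 0.54, 0.45, 0.335, 0.26
lx·mx for x ≥ 4: 0.3015, 0.156 → sum = 0.4575
V_4 = 0.4575 / l_4 = 0.4575 / 0.335 = 1.365672… → 1.366

1.366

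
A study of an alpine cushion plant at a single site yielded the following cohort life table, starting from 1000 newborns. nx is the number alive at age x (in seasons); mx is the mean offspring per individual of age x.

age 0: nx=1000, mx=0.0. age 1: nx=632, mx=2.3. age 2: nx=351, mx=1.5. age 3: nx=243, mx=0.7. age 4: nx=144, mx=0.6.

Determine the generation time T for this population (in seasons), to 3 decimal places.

1.503

lx = nx/n0 = nx/1000: 1, 0.632, 0.351, 0.243, 0.144
lx·mx: 0, 1.4536, 0.5265, 0.1701, 0.0864 → R0 = 2.2366
x·lx·mx: 0, 1.4536, 1.053, 0.5103, 0.3456 → Σ = 3.3625
T = 3.3625 / 2.2366 = 1.503398… → 1.503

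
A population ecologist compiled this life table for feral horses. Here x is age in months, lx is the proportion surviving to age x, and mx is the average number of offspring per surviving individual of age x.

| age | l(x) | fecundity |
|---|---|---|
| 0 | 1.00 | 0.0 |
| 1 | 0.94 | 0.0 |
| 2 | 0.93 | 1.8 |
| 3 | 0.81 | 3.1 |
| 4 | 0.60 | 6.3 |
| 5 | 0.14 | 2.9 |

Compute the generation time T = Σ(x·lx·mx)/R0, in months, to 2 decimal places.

3.35

lx·mx: 0, 0, 1.674, 2.511, 3.78, 0.406 → R0 = 8.371
x·lx·mx: 0, 0, 3.348, 7.533, 15.12, 2.03 → Σ = 28.031
T = 28.031 / 8.371 = 3.348584… → 3.35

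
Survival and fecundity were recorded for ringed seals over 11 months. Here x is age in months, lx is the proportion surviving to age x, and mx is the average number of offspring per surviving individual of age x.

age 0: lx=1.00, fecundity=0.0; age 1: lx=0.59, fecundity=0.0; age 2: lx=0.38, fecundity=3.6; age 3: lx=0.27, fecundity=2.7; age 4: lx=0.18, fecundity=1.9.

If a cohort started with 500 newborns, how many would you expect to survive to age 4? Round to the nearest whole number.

Expected survivors = N0 · l_4 = 500 × 0.18 = 90 → 90

90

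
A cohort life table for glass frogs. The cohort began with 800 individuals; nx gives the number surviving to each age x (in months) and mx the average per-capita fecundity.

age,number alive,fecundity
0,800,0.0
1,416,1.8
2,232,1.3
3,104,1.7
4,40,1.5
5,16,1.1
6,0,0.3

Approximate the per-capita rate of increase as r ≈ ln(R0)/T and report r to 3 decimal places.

lx = nx/n0 = nx/800: 1, 0.52, 0.29, 0.13, 0.05, 0.02, 0
R0 = Σ lx·mx = 0 + 0.936 + 0.377 + 0.221 + 0.075 + 0.022 + 0 = 1.631
Σ x·lx·mx = 2.763; T = 2.763/1.631 = 1.69405…
r ≈ ln(R0)/T = ln(1.631)/1.69405… = 0.28877… → 0.289

0.289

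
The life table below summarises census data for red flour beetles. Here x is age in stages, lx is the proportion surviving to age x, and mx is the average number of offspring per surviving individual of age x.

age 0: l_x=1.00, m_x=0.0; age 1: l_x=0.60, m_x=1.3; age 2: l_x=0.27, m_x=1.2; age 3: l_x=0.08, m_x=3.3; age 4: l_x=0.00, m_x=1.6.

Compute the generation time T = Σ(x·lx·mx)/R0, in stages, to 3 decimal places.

lx·mx: 0, 0.78, 0.324, 0.264, 0 → R0 = 1.368
x·lx·mx: 0, 0.78, 0.648, 0.792, 0 → Σ = 2.22
T = 2.22 / 1.368 = 1.622807… → 1.623

1.623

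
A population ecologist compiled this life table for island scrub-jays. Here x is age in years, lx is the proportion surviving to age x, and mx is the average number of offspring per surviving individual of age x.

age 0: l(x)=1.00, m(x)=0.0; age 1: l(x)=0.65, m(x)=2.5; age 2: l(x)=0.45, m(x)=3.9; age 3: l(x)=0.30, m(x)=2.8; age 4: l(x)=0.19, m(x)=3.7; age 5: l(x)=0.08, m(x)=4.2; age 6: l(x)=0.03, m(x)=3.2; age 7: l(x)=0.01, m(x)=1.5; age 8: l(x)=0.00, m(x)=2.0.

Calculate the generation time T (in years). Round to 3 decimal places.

lx·mx: 0, 1.625, 1.755, 0.84, 0.703, 0.336, 0.096, 0.015, 0 → R0 = 5.37
x·lx·mx: 0, 1.625, 3.51, 2.52, 2.812, 1.68, 0.576, 0.105, 0 → Σ = 12.828
T = 12.828 / 5.37 = 2.388827… → 2.389

2.389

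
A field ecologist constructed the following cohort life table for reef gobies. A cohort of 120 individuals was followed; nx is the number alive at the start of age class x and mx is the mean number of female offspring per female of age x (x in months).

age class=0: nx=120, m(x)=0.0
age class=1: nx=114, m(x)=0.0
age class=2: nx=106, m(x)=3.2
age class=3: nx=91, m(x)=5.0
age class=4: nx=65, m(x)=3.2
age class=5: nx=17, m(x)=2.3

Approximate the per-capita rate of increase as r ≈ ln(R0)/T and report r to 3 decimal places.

0.733

lx = nx/n0 = nx/120: 1, 0.95, 0.88333…, 0.75833…, 0.54167…, 0.14167…
R0 = Σ lx·mx = 0 + 0 + 2.82667… + 3.79167… + 1.73333… + 0.32583… = 8.6775…
Σ x·lx·mx = 25.590833…; T = 25.590833…/8.6775… = 2.9491…
r ≈ ln(R0)/T = ln(8.6775…)/2.9491… = 0.73268… → 0.733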